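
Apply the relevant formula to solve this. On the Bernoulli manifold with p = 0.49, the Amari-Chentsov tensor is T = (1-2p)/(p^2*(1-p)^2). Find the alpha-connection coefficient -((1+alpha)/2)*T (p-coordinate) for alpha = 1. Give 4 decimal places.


Skewness (Amari-Chentsov) tensor: T = (1-2p)/(p^2*(1-p)^2).
p = 0.49, 1-2p = 0.02, p^2 = 0.2401, (1-p)^2 = 0.2601.
T = 0.02/(0.2401 * 0.2601) = 0.320256.
In the p-coordinate, Gamma^(alpha) = Gamma^(0) - (alpha/2)*T with Gamma^(0) = (1/2)*g'(p) = -T/2,
so Gamma^(alpha) = -((1+alpha)/2)*T.
alpha = 1, -(1+alpha)/2 = -1.0.
Gamma = -1.0 * 0.320256 = -0.3203

-0.3203


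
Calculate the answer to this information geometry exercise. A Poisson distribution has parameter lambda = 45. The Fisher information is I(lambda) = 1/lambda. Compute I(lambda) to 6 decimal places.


Fisher information for Poisson: I(lambda) = 1/lambda.
lambda = 45.
I(lambda) = 1/45 = 0.022222

0.022222


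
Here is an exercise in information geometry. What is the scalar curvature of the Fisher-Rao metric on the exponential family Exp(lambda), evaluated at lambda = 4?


This family has a single free parameter, so its statistical manifold
is 1-dimensional. The Riemann curvature tensor of any 1-dimensional
Riemannian manifold vanishes identically, so R = 0.

0


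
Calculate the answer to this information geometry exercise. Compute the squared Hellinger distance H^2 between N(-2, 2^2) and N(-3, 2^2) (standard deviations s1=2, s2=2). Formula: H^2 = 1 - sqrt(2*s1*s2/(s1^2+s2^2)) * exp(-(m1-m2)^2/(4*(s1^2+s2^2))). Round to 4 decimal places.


Squared Hellinger distance for Gaussians:
H^2 = 1 - sqrt(2*s1*s2/(s1^2+s2^2)) * exp(-(m1-m2)^2/(4*(s1^2+s2^2))).
s1^2 = 4, s2^2 = 4, s1^2+s2^2 = 8.
sqrt(2*2*2/(8)) = 1.0.
(m1-m2)^2 = (1)^2 = 1.
exp(-1/(4*8)) = exp(-0.03125) = 0.969233.
H^2 = 1 - 1.0*0.969233 = 0.0308

0.0308


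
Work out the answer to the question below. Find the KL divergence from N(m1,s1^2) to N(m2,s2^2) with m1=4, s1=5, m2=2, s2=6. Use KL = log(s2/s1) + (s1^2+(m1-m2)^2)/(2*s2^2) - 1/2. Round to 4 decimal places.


KL divergence between normal distributions:
KL = log(s2/s1) + (s1^2 + (m1-m2)^2)/(2*s2^2) - 1/2.
log(6/5) = 0.182322.
(5^2 + (4-2)^2)/(2*6^2) = (25 + 4)/72 = 0.402778.
KL = 0.182322 + 0.402778 - 0.5 = 0.0851

0.0851


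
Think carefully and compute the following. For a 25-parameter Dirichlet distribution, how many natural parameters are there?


Exponential family dimension calculation:
Dirichlet with 25 components has 25 natural parameters.

25


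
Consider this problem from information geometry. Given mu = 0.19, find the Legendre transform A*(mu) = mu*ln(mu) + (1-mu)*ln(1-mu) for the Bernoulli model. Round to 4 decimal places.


Legendre transform for Bernoulli:
A*(mu) = mu*log(mu) + (1-mu)*log(1-mu).
mu = 0.19, 1-mu = 0.81.
mu*log(mu) = 0.19*log(0.19) = -0.315539.
(1-mu)*log(1-mu) = 0.81*log(0.81) = -0.170684.
A* = -0.315539 + -0.170684 = -0.4862

-0.4862


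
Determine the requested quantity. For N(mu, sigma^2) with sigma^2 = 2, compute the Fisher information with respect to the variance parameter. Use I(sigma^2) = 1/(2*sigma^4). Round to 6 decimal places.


Fisher information for variance: I(sigma^2) = 1/(2*sigma^4).
sigma^2 = 2, so sigma^4 = 4.
I = 1/(2*4) = 1/8 = 0.125000

0.125000


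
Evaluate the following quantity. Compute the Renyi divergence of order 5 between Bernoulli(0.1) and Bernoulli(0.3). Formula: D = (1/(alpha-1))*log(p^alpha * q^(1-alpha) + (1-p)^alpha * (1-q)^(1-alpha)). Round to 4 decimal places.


Renyi divergence of order alpha between Bernoulli distributions:
D = (1/(alpha-1))*log(p^alpha * q^(1-alpha) + (1-p)^alpha * (1-q)^(1-alpha)).
alpha = 5, p = 0.1, q = 0.3.
p^alpha * q^(1-alpha) = 0.1^5 * 0.3^-4 = 0.001235.
(1-p)^alpha * (1-q)^(1-alpha) = 0.9^5 * 0.7^-4 = 2.45935.
sum = 0.001235 + 2.45935 = 2.460585.
D = (1/4)*log(2.460585) = 0.2251

0.2251


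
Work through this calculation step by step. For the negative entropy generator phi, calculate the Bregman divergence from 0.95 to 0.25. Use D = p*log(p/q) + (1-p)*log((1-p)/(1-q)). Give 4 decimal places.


Bregman divergence with negative entropy generator:
D = p*log(p/q) + (1-p)*log((1-p)/(1-q)).
p = 0.95, q = 0.25.
p*log(p/q) = 0.95*log(0.95/0.25) = 1.268251.
(1-p)*log((1-p)/(1-q)) = 0.05*log(0.05/0.75) = -0.135403.
D = 1.268251 + -0.135403 = 1.1328

1.1328


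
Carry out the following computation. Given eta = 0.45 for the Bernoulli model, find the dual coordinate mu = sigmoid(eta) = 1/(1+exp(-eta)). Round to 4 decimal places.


Dual coordinate (expectation parameter) for Bernoulli:
mu = 1/(1+exp(-eta)).
eta = 0.45.
exp(-eta) = exp(-0.45) = 0.637628.
mu = 1/(1+0.637628) = 0.6106

0.6106


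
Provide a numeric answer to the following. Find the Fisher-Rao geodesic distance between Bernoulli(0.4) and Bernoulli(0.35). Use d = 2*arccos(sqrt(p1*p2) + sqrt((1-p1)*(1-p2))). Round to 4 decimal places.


Geodesic distance on Bernoulli manifold:
d(p1,p2) = 2*arccos(sqrt(p1*p2) + sqrt((1-p1)*(1-p2))).
sqrt(p1*p2) = sqrt(0.4*0.35) = 0.374166.
sqrt((1-p1)*(1-p2)) = sqrt(0.6*0.65) = 0.6245.
arg = 0.374166 + 0.6245 = 0.998666.
d = 2*arccos(0.998666) = 0.1033

0.1033


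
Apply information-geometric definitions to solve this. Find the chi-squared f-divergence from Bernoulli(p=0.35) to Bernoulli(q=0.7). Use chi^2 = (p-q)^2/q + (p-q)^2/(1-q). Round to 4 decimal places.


Chi-squared divergence between Bernoulli distributions:
chi^2 = (p-q)^2/q + (p-q)^2/(1-q).
p = 0.35, q = 0.7, p-q = -0.35.
(p-q)^2 = 0.1225.
term1 = 0.1225/0.7 = 0.175.
term2 = 0.1225/0.3 = 0.408333.
chi^2 = 0.175 + 0.408333 = 0.5833

0.5833


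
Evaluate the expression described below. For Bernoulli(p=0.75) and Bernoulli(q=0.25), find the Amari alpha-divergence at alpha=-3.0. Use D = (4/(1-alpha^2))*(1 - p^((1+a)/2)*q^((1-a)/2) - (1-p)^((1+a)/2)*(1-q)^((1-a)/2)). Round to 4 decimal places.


Amari alpha-divergence:
D = (4/(1-alpha^2))*(1 - p^((1+a)/2)*q^((1-a)/2) - (1-p)^((1+a)/2)*(1-q)^((1-a)/2)).
alpha = -3.0, p = 0.75, q = 0.25.
e1 = (1+alpha)/2 = -1.0, e2 = (1-alpha)/2 = 2.0.
t1 = p^e1 * q^e2 = 0.75^-1.0 * 0.25^2.0 = 0.083333.
t2 = (1-p)^e1 * (1-q)^e2 = 0.25^-1.0 * 0.75^2.0 = 2.25.
4/(1-alpha^2) = -0.5.
D = -0.5*(1 - 0.083333 - 2.25) = 0.6667

0.6667


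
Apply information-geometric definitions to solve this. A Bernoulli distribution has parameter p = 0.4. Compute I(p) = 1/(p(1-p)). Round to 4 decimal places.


For Bernoulli(p), Fisher information is I(p) = 1/(p*(1-p)).
p = 0.4, 1-p = 0.6.
p*(1-p) = 0.24.
I(p) = 1/0.24 = 4.1667

4.1667


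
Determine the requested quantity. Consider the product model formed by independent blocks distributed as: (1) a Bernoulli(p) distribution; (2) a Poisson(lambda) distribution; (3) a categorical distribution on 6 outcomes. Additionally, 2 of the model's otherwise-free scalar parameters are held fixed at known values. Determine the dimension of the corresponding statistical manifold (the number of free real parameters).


The dimension of a statistical manifold equals the number of free
(independent) real parameters of the model. For a product of independent
blocks the parameter counts add.
- Bernoulli (p): 1.
- Poisson (lambda): 1.
- categorical on 6 outcomes (probabilities sum to 1): 6-1 = 5.
Total = 1 + 1 + 5 = 7.
2 parameter(s) fixed at known values: 7 - 2 = 5.
Dimension = 5

5


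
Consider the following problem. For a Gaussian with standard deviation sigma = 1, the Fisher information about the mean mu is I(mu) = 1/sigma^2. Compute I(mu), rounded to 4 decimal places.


The Fisher information for the mean of a normal distribution is I(mu) = 1/sigma^2.
sigma = 1, so sigma^2 = 1.
I(mu) = 1/1 = 1.0000

1.0000


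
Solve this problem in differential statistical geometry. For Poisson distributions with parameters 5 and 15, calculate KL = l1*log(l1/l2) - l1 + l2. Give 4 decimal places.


KL divergence for Poisson:
KL = l1*log(l1/l2) - l1 + l2.
l1 = 5, l2 = 15.
log(5/15) = -1.098612.
l1*log(l1/l2) = 5 * -1.098612 = -5.493061.
KL = -5.493061 - 5 + 15 = 4.5069

4.5069


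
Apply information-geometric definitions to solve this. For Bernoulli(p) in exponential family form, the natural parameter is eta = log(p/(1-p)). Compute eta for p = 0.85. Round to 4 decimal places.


Natural parameter for Bernoulli: eta = log(p/(1-p)).
p = 0.85, 1-p = 0.15.
p/(1-p) = 5.666667.
eta = log(5.666667) = 1.7346

1.7346


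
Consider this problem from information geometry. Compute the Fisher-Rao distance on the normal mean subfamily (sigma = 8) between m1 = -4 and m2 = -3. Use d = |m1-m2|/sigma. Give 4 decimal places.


On the fixed-variance normal subfamily, geodesic distance = |m1-m2|/sigma.
|-4 - -3| = 1.
sigma = 8.
d = 1/8 = 0.1250

0.1250


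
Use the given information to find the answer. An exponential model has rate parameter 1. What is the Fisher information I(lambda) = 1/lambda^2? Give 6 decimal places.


Fisher information for exponential: I(lambda) = 1/lambda^2.
lambda = 1, lambda^2 = 1.
I = 1/1 = 1.000000

1.000000


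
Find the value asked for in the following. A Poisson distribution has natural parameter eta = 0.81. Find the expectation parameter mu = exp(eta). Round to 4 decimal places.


Expectation parameter for Poisson exponential family:
mu = exp(eta).
eta = 0.81.
mu = exp(0.81) = 2.2479

2.2479


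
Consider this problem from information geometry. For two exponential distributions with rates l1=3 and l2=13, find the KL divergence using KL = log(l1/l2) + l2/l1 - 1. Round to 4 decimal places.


KL divergence for exponential family:
KL = log(l1/l2) + l2/l1 - 1.
log(3/13) = -1.466337.
13/3 = 4.333333.
KL = -1.466337 + 4.333333 - 1 = 1.8670

1.8670


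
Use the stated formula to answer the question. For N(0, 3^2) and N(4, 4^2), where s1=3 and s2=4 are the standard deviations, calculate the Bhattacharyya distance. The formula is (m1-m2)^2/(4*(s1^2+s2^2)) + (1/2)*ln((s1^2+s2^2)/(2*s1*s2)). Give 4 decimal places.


Bhattacharyya distance between two Gaussians:
DB = (m1-m2)^2/(4*(s1^2+s2^2)) + (1/2)*ln((s1^2+s2^2)/(2*s1*s2)).
(m1-m2)^2 = (-4)^2 = 16.
s1^2+s2^2 = 9 + 16 = 25.
term1 = 16/100 = 0.16.
term2 = 0.5*ln(25/24.0) = 0.020411.
DB = 0.16 + 0.020411 = 0.1804

0.1804


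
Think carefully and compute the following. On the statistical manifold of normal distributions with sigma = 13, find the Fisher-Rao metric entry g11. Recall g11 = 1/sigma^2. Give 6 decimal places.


For the 2-parameter normal family, the Fisher metric has:
  g11 = 1/sigma^2, g22 = 2/sigma^2.
sigma = 13, sigma^2 = 169.
g11 = 0.005917

0.005917


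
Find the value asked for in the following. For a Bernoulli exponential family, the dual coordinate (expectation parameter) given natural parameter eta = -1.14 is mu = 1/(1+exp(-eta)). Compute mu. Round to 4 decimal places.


Dual coordinate (expectation parameter) for Bernoulli:
mu = 1/(1+exp(-eta)).
eta = -1.14.
exp(-eta) = exp(1.14) = 3.126768.
mu = 1/(1+3.126768) = 0.2423

0.2423


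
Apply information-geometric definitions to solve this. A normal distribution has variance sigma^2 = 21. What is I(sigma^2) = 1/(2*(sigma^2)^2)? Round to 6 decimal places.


Fisher information for variance: I(sigma^2) = 1/(2*sigma^4).
sigma^2 = 21, so sigma^4 = 441.
I = 1/(2*441) = 1/882 = 0.001134

0.001134


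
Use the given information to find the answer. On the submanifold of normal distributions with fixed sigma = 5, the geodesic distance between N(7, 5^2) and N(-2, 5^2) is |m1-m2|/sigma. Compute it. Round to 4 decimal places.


On the fixed-variance normal subfamily, geodesic distance = |m1-m2|/sigma.
|7 - -2| = 9.
sigma = 5.
d = 9/5 = 1.8000

1.8000


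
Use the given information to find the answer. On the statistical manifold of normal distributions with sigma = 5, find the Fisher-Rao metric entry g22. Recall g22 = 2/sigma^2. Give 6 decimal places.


For the 2-parameter normal family, the Fisher metric has:
  g11 = 1/sigma^2, g22 = 2/sigma^2.
sigma = 5, sigma^2 = 25.
g22 = 0.080000

0.080000


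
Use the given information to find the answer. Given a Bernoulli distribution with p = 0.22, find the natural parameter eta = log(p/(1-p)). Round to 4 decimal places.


Natural parameter for Bernoulli: eta = log(p/(1-p)).
p = 0.22, 1-p = 0.78.
p/(1-p) = 0.282051.
eta = log(0.282051) = -1.2657

-1.2657


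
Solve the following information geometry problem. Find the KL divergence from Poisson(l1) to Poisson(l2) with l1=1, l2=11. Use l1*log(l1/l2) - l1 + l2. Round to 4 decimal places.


KL divergence for Poisson:
KL = l1*log(l1/l2) - l1 + l2.
l1 = 1, l2 = 11.
log(1/11) = -2.397895.
l1*log(l1/l2) = 1 * -2.397895 = -2.397895.
KL = -2.397895 - 1 + 11 = 7.6021

7.6021


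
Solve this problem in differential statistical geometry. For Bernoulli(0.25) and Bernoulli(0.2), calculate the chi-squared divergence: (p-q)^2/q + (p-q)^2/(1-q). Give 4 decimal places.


Chi-squared divergence between Bernoulli distributions:
chi^2 = (p-q)^2/q + (p-q)^2/(1-q).
p = 0.25, q = 0.2, p-q = 0.05.
(p-q)^2 = 0.0025.
term1 = 0.0025/0.2 = 0.0125.
term2 = 0.0025/0.8 = 0.003125.
chi^2 = 0.0125 + 0.003125 = 0.0156

0.0156


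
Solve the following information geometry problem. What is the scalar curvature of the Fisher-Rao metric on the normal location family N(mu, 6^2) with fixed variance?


This family has a single free parameter, so its statistical manifold
is 1-dimensional. The Riemann curvature tensor of any 1-dimensional
Riemannian manifold vanishes identically, so R = 0.

0


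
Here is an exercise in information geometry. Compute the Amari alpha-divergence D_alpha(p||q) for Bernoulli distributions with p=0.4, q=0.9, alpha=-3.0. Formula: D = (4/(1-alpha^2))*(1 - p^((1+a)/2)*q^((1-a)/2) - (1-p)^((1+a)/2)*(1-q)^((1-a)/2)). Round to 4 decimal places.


Amari alpha-divergence:
D = (4/(1-alpha^2))*(1 - p^((1+a)/2)*q^((1-a)/2) - (1-p)^((1+a)/2)*(1-q)^((1-a)/2)).
alpha = -3.0, p = 0.4, q = 0.9.
e1 = (1+alpha)/2 = -1.0, e2 = (1-alpha)/2 = 2.0.
t1 = p^e1 * q^e2 = 0.4^-1.0 * 0.9^2.0 = 2.025.
t2 = (1-p)^e1 * (1-q)^e2 = 0.6^-1.0 * 0.1^2.0 = 0.016667.
4/(1-alpha^2) = -0.5.
D = -0.5*(1 - 2.025 - 0.016667) = 0.5208

0.5208


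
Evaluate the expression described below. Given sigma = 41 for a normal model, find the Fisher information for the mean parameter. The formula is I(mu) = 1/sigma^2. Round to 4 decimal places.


The Fisher information for the mean of a normal distribution is I(mu) = 1/sigma^2.
sigma = 41, so sigma^2 = 1681.
I(mu) = 1/1681 = 0.0006

0.0006


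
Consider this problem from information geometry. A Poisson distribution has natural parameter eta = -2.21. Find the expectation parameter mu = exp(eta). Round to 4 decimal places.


Expectation parameter for Poisson exponential family:
mu = exp(eta).
eta = -2.21.
mu = exp(-2.21) = 0.1097

0.1097


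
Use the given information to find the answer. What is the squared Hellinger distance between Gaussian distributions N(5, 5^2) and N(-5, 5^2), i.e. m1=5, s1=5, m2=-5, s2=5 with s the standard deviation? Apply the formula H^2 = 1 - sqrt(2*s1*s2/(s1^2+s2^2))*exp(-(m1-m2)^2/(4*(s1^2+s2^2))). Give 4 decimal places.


Squared Hellinger distance for Gaussians:
H^2 = 1 - sqrt(2*s1*s2/(s1^2+s2^2)) * exp(-(m1-m2)^2/(4*(s1^2+s2^2))).
s1^2 = 25, s2^2 = 25, s1^2+s2^2 = 50.
sqrt(2*5*5/(50)) = 1.0.
(m1-m2)^2 = (10)^2 = 100.
exp(-100/(4*50)) = exp(-0.5) = 0.606531.
H^2 = 1 - 1.0*0.606531 = 0.3935

0.3935


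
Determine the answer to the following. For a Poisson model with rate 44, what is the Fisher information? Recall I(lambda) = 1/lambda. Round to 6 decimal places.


Fisher information for Poisson: I(lambda) = 1/lambda.
lambda = 44.
I(lambda) = 1/44 = 0.022727

0.022727


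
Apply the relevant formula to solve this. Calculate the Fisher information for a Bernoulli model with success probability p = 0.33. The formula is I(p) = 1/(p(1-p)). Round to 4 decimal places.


For Bernoulli(p), Fisher information is I(p) = 1/(p*(1-p)).
p = 0.33, 1-p = 0.67.
p*(1-p) = 0.2211.
I(p) = 1/0.2211 = 4.5228

4.5228


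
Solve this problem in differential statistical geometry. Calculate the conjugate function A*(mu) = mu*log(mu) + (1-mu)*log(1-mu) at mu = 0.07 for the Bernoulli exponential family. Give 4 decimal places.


Legendre transform for Bernoulli:
A*(mu) = mu*log(mu) + (1-mu)*log(1-mu).
mu = 0.07, 1-mu = 0.93.
mu*log(mu) = 0.07*log(0.07) = -0.186148.
(1-mu)*log(1-mu) = 0.93*log(0.93) = -0.067491.
A* = -0.186148 + -0.067491 = -0.2536

-0.2536


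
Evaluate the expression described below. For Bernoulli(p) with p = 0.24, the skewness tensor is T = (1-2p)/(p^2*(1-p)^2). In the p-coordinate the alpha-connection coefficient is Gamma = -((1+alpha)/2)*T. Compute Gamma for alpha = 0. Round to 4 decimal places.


Skewness (Amari-Chentsov) tensor: T = (1-2p)/(p^2*(1-p)^2).
p = 0.24, 1-2p = 0.52, p^2 = 0.0576, (1-p)^2 = 0.5776.
T = 0.52/(0.0576 * 0.5776) = 15.629809.
In the p-coordinate, Gamma^(alpha) = Gamma^(0) - (alpha/2)*T with Gamma^(0) = (1/2)*g'(p) = -T/2,
so Gamma^(alpha) = -((1+alpha)/2)*T.
alpha = 0, -(1+alpha)/2 = -0.5.
Gamma = -0.5 * 15.629809 = -7.8149

-7.8149


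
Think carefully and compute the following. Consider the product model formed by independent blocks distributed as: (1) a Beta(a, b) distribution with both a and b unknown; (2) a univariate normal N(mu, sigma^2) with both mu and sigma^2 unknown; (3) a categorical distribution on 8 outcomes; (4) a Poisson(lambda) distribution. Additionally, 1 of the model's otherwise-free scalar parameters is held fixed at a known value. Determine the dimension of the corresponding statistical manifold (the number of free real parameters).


The dimension of a statistical manifold equals the number of free
(independent) real parameters of the model. For a product of independent
blocks the parameter counts add.
- Beta (a, b): 2.
- normal (mu, sigma^2): 2.
- categorical on 8 outcomes (probabilities sum to 1): 8-1 = 7.
- Poisson (lambda): 1.
Total = 2 + 2 + 7 + 1 = 12.
1 parameter(s) fixed at known values: 12 - 1 = 11.
Dimension = 11

11


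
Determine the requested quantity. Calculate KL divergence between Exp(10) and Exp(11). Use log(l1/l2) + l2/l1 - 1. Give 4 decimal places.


KL divergence for exponential family:
KL = log(l1/l2) + l2/l1 - 1.
log(10/11) = -0.09531.
11/10 = 1.1.
KL = -0.09531 + 1.1 - 1 = 0.0047

0.0047


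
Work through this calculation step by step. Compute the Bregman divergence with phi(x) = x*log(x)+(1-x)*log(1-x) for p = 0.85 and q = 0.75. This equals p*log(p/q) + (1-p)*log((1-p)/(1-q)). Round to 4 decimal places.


Bregman divergence with negative entropy generator:
D = p*log(p/q) + (1-p)*log((1-p)/(1-q)).
p = 0.85, q = 0.75.
p*log(p/q) = 0.85*log(0.85/0.75) = 0.106389.
(1-p)*log((1-p)/(1-q)) = 0.15*log(0.15/0.25) = -0.076624.
D = 0.106389 + -0.076624 = 0.0298

0.0298


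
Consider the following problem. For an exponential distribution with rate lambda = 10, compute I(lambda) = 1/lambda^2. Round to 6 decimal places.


Fisher information for exponential: I(lambda) = 1/lambda^2.
lambda = 10, lambda^2 = 100.
I = 1/100 = 0.010000

0.010000


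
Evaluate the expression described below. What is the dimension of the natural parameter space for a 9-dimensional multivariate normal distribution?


Exponential family dimension calculation:
For 9-dim MVN: mean has 9 params, covariance has 9*10/2 = 45 unique entries.
Total dim = 9 + 45 = 54.

54


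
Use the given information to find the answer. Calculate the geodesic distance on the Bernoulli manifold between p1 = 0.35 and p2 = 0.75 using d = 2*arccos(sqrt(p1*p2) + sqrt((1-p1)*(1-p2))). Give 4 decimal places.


Geodesic distance on Bernoulli manifold:
d(p1,p2) = 2*arccos(sqrt(p1*p2) + sqrt((1-p1)*(1-p2))).
sqrt(p1*p2) = sqrt(0.35*0.75) = 0.512348.
sqrt((1-p1)*(1-p2)) = sqrt(0.65*0.25) = 0.403113.
arg = 0.512348 + 0.403113 = 0.91546.
d = 2*arccos(0.91546) = 0.8283

0.8283


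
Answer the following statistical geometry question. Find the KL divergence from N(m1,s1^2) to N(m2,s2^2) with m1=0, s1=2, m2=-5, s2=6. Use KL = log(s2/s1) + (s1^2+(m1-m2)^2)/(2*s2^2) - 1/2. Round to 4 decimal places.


KL divergence between normal distributions:
KL = log(s2/s1) + (s1^2 + (m1-m2)^2)/(2*s2^2) - 1/2.
log(6/2) = 1.098612.
(2^2 + (0--5)^2)/(2*6^2) = (4 + 25)/72 = 0.402778.
KL = 1.098612 + 0.402778 - 0.5 = 1.0014

1.0014


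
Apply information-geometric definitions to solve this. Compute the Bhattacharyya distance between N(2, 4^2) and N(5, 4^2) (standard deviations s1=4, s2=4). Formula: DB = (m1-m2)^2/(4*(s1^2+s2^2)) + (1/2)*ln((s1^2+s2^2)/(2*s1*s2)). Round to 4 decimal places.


Bhattacharyya distance between two Gaussians:
DB = (m1-m2)^2/(4*(s1^2+s2^2)) + (1/2)*ln((s1^2+s2^2)/(2*s1*s2)).
(m1-m2)^2 = (-3)^2 = 9.
s1^2+s2^2 = 16 + 16 = 32.
term1 = 9/128 = 0.070312.
term2 = 0.5*ln(32/32.0) = 0.0.
DB = 0.070312 + 0.0 = 0.0703

0.0703


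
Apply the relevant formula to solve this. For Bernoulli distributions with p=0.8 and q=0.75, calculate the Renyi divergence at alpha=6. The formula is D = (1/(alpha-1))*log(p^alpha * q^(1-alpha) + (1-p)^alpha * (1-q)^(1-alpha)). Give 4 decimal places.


Renyi divergence of order alpha between Bernoulli distributions:
D = (1/(alpha-1))*log(p^alpha * q^(1-alpha) + (1-p)^alpha * (1-q)^(1-alpha)).
alpha = 6, p = 0.8, q = 0.75.
p^alpha * q^(1-alpha) = 0.8^6 * 0.75^-5 = 1.104673.
(1-p)^alpha * (1-q)^(1-alpha) = 0.2^6 * 0.25^-5 = 0.065536.
sum = 1.104673 + 0.065536 = 1.170209.
D = (1/5)*log(1.170209) = 0.0314

0.0314


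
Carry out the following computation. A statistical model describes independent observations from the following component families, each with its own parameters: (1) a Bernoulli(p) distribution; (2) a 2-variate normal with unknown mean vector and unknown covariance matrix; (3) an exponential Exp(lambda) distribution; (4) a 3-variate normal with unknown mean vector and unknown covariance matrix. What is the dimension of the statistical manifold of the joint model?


The dimension of a statistical manifold equals the number of free
(independent) real parameters of the model. For a product of independent
blocks the parameter counts add.
- Bernoulli (p): 1.
- 2-variate normal: 2 (mean) + 2*3/2 = 3 (symmetric covariance) = 5.
- exponential (lambda): 1.
- 3-variate normal: 3 (mean) + 3*4/2 = 6 (symmetric covariance) = 9.
Total = 1 + 5 + 1 + 9 = 16.
Dimension = 16

16


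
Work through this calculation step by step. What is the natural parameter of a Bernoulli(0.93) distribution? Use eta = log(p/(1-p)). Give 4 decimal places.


Natural parameter for Bernoulli: eta = log(p/(1-p)).
p = 0.93, 1-p = 0.07.
p/(1-p) = 13.285714.
eta = log(13.285714) = 2.5867

2.5867


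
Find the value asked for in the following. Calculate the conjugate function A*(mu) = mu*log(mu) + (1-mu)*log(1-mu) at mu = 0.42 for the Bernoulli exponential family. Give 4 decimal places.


Legendre transform for Bernoulli:
A*(mu) = mu*log(mu) + (1-mu)*log(1-mu).
mu = 0.42, 1-mu = 0.58.
mu*log(mu) = 0.42*log(0.42) = -0.36435.
(1-mu)*log(1-mu) = 0.58*log(0.58) = -0.315942.
A* = -0.36435 + -0.315942 = -0.6803

-0.6803


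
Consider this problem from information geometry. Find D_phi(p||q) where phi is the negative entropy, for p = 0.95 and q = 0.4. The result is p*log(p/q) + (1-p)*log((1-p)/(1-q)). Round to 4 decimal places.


Bregman divergence with negative entropy generator:
D = p*log(p/q) + (1-p)*log((1-p)/(1-q)).
p = 0.95, q = 0.4.
p*log(p/q) = 0.95*log(0.95/0.4) = 0.821748.
(1-p)*log((1-p)/(1-q)) = 0.05*log(0.05/0.6) = -0.124245.
D = 0.821748 + -0.124245 = 0.6975

0.6975


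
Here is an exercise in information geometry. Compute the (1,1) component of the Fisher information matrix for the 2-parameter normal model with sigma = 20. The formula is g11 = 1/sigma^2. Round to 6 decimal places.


For the 2-parameter normal family, the Fisher metric has:
  g11 = 1/sigma^2, g22 = 2/sigma^2.
sigma = 20, sigma^2 = 400.
g11 = 0.002500

0.002500


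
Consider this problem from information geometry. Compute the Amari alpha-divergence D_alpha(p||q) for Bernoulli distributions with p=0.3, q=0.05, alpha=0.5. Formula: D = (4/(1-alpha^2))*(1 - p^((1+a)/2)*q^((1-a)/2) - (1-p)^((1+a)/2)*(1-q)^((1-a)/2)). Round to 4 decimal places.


Amari alpha-divergence:
D = (4/(1-alpha^2))*(1 - p^((1+a)/2)*q^((1-a)/2) - (1-p)^((1+a)/2)*(1-q)^((1-a)/2)).
alpha = 0.5, p = 0.3, q = 0.05.
e1 = (1+alpha)/2 = 0.75, e2 = (1-alpha)/2 = 0.25.
t1 = p^e1 * q^e2 = 0.3^0.75 * 0.05^0.25 = 0.191683.
t2 = (1-p)^e1 * (1-q)^e2 = 0.7^0.75 * 0.95^0.25 = 0.755535.
4/(1-alpha^2) = 5.333333.
D = 5.333333*(1 - 0.191683 - 0.755535) = 0.2815

0.2815


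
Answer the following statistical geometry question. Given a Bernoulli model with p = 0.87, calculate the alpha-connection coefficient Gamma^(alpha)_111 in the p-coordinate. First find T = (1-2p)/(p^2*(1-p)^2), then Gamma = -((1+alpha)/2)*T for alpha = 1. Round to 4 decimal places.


Skewness (Amari-Chentsov) tensor: T = (1-2p)/(p^2*(1-p)^2).
p = 0.87, 1-2p = -0.74, p^2 = 0.7569, (1-p)^2 = 0.0169.
T = -0.74/(0.7569 * 0.0169) = -57.850419.
In the p-coordinate, Gamma^(alpha) = Gamma^(0) - (alpha/2)*T with Gamma^(0) = (1/2)*g'(p) = -T/2,
so Gamma^(alpha) = -((1+alpha)/2)*T.
alpha = 1, -(1+alpha)/2 = -1.0.
Gamma = -1.0 * -57.850419 = 57.8504

57.8504


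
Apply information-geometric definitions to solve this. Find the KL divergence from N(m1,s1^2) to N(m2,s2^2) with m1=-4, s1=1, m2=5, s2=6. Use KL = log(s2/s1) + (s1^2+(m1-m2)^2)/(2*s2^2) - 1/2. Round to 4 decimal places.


KL divergence between normal distributions:
KL = log(s2/s1) + (s1^2 + (m1-m2)^2)/(2*s2^2) - 1/2.
log(6/1) = 1.791759.
(1^2 + (-4-5)^2)/(2*6^2) = (1 + 81)/72 = 1.138889.
KL = 1.791759 + 1.138889 - 0.5 = 2.4306

2.4306


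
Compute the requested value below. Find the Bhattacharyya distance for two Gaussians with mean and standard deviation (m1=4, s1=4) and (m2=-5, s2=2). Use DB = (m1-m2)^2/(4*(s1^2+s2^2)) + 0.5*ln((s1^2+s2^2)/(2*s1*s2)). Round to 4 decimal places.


Bhattacharyya distance between two Gaussians:
DB = (m1-m2)^2/(4*(s1^2+s2^2)) + (1/2)*ln((s1^2+s2^2)/(2*s1*s2)).
(m1-m2)^2 = (9)^2 = 81.
s1^2+s2^2 = 16 + 4 = 20.
term1 = 81/80 = 1.0125.
term2 = 0.5*ln(20/16.0) = 0.111572.
DB = 1.0125 + 0.111572 = 1.1241

1.1241


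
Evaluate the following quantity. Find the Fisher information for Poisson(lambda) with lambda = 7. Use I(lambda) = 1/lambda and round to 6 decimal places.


Fisher information for Poisson: I(lambda) = 1/lambda.
lambda = 7.
I(lambda) = 1/7 = 0.142857

0.142857


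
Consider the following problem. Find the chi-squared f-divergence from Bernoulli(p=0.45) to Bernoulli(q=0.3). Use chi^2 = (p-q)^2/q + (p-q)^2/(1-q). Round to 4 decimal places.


Chi-squared divergence between Bernoulli distributions:
chi^2 = (p-q)^2/q + (p-q)^2/(1-q).
p = 0.45, q = 0.3, p-q = 0.15.
(p-q)^2 = 0.0225.
term1 = 0.0225/0.3 = 0.075.
term2 = 0.0225/0.7 = 0.032143.
chi^2 = 0.075 + 0.032143 = 0.1071

0.1071


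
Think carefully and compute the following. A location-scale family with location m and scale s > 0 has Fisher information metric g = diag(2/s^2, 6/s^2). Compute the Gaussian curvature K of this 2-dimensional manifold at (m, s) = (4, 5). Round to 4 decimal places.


The metric has the form g = (A dm^2 + B ds^2)/s^2 with A = 2, B = 6.
Substitute u = sqrt(A/B)*m: g = B*(du^2 + ds^2)/s^2, i.e. B times the
Poincare upper half-plane metric, which has constant Gaussian curvature -1.
Scaling a 2D metric by a constant c divides the Gaussian curvature by c,
so K = -1/B = -1/(6) = -0.1667 everywhere (the point (m, s) = (4, 5) is irrelevant:
the curvature is constant).
The requested Gaussian curvature is K = -0.1667.

-0.1667


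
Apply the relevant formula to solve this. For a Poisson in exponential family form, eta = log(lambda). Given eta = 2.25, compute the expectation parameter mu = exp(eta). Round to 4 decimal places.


Expectation parameter for Poisson exponential family:
mu = exp(eta).
eta = 2.25.
mu = exp(2.25) = 9.4877

9.4877


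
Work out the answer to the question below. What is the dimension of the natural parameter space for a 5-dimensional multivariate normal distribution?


Exponential family dimension calculation:
For 5-dim MVN: mean has 5 params, covariance has 5*6/2 = 15 unique entries.
Total dim = 5 + 15 = 20.

20


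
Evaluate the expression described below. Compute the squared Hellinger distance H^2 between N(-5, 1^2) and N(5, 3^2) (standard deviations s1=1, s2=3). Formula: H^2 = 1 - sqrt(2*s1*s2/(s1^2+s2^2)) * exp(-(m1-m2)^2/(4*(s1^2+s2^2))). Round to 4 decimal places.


Squared Hellinger distance for Gaussians:
H^2 = 1 - sqrt(2*s1*s2/(s1^2+s2^2)) * exp(-(m1-m2)^2/(4*(s1^2+s2^2))).
s1^2 = 1, s2^2 = 9, s1^2+s2^2 = 10.
sqrt(2*1*3/(10)) = 0.774597.
(m1-m2)^2 = (-10)^2 = 100.
exp(-100/(4*10)) = exp(-2.5) = 0.082085.
H^2 = 1 - 0.774597*0.082085 = 0.9364

0.9364


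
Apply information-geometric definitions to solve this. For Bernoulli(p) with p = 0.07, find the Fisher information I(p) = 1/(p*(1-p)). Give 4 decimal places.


For Bernoulli(p), Fisher information is I(p) = 1/(p*(1-p)).
p = 0.07, 1-p = 0.93.
p*(1-p) = 0.0651.
I(p) = 1/0.0651 = 15.3610

15.3610


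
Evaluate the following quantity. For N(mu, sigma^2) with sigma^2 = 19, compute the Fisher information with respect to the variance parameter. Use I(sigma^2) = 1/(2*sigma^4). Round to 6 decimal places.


Fisher information for variance: I(sigma^2) = 1/(2*sigma^4).
sigma^2 = 19, so sigma^4 = 361.
I = 1/(2*361) = 1/722 = 0.001385

0.001385


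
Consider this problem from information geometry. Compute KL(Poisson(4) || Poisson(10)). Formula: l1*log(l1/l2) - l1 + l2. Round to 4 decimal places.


KL divergence for Poisson:
KL = l1*log(l1/l2) - l1 + l2.
l1 = 4, l2 = 10.
log(4/10) = -0.916291.
l1*log(l1/l2) = 4 * -0.916291 = -3.665163.
KL = -3.665163 - 4 + 10 = 2.3348

2.3348


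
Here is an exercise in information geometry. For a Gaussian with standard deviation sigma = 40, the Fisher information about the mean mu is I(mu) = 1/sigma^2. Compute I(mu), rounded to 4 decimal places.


The Fisher information for the mean of a normal distribution is I(mu) = 1/sigma^2.
sigma = 40, so sigma^2 = 1600.
I(mu) = 1/1600 = 0.0006

0.0006


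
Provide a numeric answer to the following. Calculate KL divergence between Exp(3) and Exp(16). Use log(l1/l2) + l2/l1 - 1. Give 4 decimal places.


KL divergence for exponential family:
KL = log(l1/l2) + l2/l1 - 1.
log(3/16) = -1.673976.
16/3 = 5.333333.
KL = -1.673976 + 5.333333 - 1 = 2.6594

2.6594


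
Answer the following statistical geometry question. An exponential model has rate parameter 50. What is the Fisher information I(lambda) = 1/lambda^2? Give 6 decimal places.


Fisher information for exponential: I(lambda) = 1/lambda^2.
lambda = 50, lambda^2 = 2500.
I = 1/2500 = 0.000400

0.000400


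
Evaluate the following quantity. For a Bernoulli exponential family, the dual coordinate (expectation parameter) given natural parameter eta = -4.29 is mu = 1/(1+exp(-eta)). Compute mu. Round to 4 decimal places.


Dual coordinate (expectation parameter) for Bernoulli:
mu = 1/(1+exp(-eta)).
eta = -4.29.
exp(-eta) = exp(4.29) = 72.966468.
mu = 1/(1+72.966468) = 0.0135

0.0135


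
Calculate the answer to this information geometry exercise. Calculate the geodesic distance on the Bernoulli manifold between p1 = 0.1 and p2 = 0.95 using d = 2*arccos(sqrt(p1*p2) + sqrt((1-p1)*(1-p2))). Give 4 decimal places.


Geodesic distance on Bernoulli manifold:
d(p1,p2) = 2*arccos(sqrt(p1*p2) + sqrt((1-p1)*(1-p2))).
sqrt(p1*p2) = sqrt(0.1*0.95) = 0.308221.
sqrt((1-p1)*(1-p2)) = sqrt(0.9*0.05) = 0.212132.
arg = 0.308221 + 0.212132 = 0.520353.
d = 2*arccos(0.520353) = 2.0471

2.0471


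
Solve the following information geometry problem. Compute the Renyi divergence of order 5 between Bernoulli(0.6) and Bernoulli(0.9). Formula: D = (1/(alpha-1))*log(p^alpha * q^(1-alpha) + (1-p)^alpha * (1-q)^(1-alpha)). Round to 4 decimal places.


Renyi divergence of order alpha between Bernoulli distributions:
D = (1/(alpha-1))*log(p^alpha * q^(1-alpha) + (1-p)^alpha * (1-q)^(1-alpha)).
alpha = 5, p = 0.6, q = 0.9.
p^alpha * q^(1-alpha) = 0.6^5 * 0.9^-4 = 0.118519.
(1-p)^alpha * (1-q)^(1-alpha) = 0.4^5 * 0.1^-4 = 102.4.
sum = 0.118519 + 102.4 = 102.518519.
D = (1/4)*log(102.518519) = 1.1575

1.1575


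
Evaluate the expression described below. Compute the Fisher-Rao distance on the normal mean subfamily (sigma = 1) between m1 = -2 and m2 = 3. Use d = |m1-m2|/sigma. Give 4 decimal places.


On the fixed-variance normal subfamily, geodesic distance = |m1-m2|/sigma.
|-2 - 3| = 5.
sigma = 1.
d = 5/1 = 5.0000

5.0000


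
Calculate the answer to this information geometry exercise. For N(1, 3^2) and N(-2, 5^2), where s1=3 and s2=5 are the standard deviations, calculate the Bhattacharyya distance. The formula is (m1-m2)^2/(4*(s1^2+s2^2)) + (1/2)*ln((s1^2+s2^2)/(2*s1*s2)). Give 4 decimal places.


Bhattacharyya distance between two Gaussians:
DB = (m1-m2)^2/(4*(s1^2+s2^2)) + (1/2)*ln((s1^2+s2^2)/(2*s1*s2)).
(m1-m2)^2 = (3)^2 = 9.
s1^2+s2^2 = 9 + 25 = 34.
term1 = 9/136 = 0.066176.
term2 = 0.5*ln(34/30.0) = 0.062582.
DB = 0.066176 + 0.062582 = 0.1288

0.1288


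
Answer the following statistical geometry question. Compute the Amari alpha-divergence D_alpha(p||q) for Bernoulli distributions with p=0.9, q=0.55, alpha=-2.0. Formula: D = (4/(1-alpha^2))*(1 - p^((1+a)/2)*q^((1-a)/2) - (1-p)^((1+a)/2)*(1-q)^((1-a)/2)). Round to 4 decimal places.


Amari alpha-divergence:
D = (4/(1-alpha^2))*(1 - p^((1+a)/2)*q^((1-a)/2) - (1-p)^((1+a)/2)*(1-q)^((1-a)/2)).
alpha = -2.0, p = 0.9, q = 0.55.
e1 = (1+alpha)/2 = -0.5, e2 = (1-alpha)/2 = 1.5.
t1 = p^e1 * q^e2 = 0.9^-0.5 * 0.55^1.5 = 0.429955.
t2 = (1-p)^e1 * (1-q)^e2 = 0.1^-0.5 * 0.45^1.5 = 0.954594.
4/(1-alpha^2) = -1.333333.
D = -1.333333*(1 - 0.429955 - 0.954594) = 0.5127

0.5127


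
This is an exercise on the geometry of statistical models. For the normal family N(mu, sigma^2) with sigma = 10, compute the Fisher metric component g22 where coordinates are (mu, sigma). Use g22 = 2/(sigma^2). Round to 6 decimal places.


For the 2-parameter normal family, the Fisher metric has:
  g11 = 1/sigma^2, g22 = 2/sigma^2.
sigma = 10, sigma^2 = 100.
g22 = 0.020000

0.020000


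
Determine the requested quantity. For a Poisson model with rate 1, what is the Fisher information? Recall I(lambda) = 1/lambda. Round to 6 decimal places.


Fisher information for Poisson: I(lambda) = 1/lambda.
lambda = 1.
I(lambda) = 1/1 = 1.000000

1.000000


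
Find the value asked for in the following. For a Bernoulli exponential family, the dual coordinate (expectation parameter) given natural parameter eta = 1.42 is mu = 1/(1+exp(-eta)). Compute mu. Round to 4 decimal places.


Dual coordinate (expectation parameter) for Bernoulli:
mu = 1/(1+exp(-eta)).
eta = 1.42.
exp(-eta) = exp(-1.42) = 0.241714.
mu = 1/(1+0.241714) = 0.8053

0.8053


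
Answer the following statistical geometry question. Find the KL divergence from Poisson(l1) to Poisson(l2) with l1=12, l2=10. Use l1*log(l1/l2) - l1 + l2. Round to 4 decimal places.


KL divergence for Poisson:
KL = l1*log(l1/l2) - l1 + l2.
l1 = 12, l2 = 10.
log(12/10) = 0.182322.
l1*log(l1/l2) = 12 * 0.182322 = 2.187859.
KL = 2.187859 - 12 + 10 = 0.1879

0.1879


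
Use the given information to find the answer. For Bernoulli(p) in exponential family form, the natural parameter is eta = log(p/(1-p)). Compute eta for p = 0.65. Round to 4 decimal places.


Natural parameter for Bernoulli: eta = log(p/(1-p)).
p = 0.65, 1-p = 0.35.
p/(1-p) = 1.857143.
eta = log(1.857143) = 0.6190

0.6190


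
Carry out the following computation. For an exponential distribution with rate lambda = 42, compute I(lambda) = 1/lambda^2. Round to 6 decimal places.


Fisher information for exponential: I(lambda) = 1/lambda^2.
lambda = 42, lambda^2 = 1764.
I = 1/1764 = 0.000567

0.000567


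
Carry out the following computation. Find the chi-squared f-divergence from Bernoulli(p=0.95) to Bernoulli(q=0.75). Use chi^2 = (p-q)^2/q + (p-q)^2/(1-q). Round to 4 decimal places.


Chi-squared divergence between Bernoulli distributions:
chi^2 = (p-q)^2/q + (p-q)^2/(1-q).
p = 0.95, q = 0.75, p-q = 0.2.
(p-q)^2 = 0.04.
term1 = 0.04/0.75 = 0.053333.
term2 = 0.04/0.25 = 0.16.
chi^2 = 0.053333 + 0.16 = 0.2133

0.2133


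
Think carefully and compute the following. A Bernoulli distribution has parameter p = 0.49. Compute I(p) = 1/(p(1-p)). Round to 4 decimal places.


For Bernoulli(p), Fisher information is I(p) = 1/(p*(1-p)).
p = 0.49, 1-p = 0.51.
p*(1-p) = 0.2499.
I(p) = 1/0.2499 = 4.0016

4.0016


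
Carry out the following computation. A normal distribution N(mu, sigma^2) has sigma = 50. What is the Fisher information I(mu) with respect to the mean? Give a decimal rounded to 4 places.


The Fisher information for the mean of a normal distribution is I(mu) = 1/sigma^2.
sigma = 50, so sigma^2 = 2500.
I(mu) = 1/2500 = 0.0004

0.0004


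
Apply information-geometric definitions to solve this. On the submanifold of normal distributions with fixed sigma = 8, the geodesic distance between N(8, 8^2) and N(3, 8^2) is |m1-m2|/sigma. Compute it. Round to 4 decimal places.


On the fixed-variance normal subfamily, geodesic distance = |m1-m2|/sigma.
|8 - 3| = 5.
sigma = 8.
d = 5/8 = 0.6250

0.6250


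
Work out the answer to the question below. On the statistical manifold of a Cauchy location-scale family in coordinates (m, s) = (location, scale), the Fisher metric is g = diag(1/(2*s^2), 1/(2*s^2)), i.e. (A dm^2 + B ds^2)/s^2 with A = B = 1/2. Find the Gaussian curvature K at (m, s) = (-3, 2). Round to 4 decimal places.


The metric has the form g = (A dm^2 + B ds^2)/s^2 with A = 1/2, B = 1/2.
Substitute u = sqrt(A/B)*m: g = B*(du^2 + ds^2)/s^2, i.e. B times the
Poincare upper half-plane metric, which has constant Gaussian curvature -1.
Scaling a 2D metric by a constant c divides the Gaussian curvature by c,
so K = -1/B = -1/(1/2) = -2.0000 everywhere (the point (m, s) = (-3, 2) is irrelevant:
the curvature is constant).
The requested Gaussian curvature is K = -2.0000.

-2.0000


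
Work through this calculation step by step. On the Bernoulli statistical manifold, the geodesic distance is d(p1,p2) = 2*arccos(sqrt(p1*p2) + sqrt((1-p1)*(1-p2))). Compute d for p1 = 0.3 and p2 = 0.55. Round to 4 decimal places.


Geodesic distance on Bernoulli manifold:
d(p1,p2) = 2*arccos(sqrt(p1*p2) + sqrt((1-p1)*(1-p2))).
sqrt(p1*p2) = sqrt(0.3*0.55) = 0.406202.
sqrt((1-p1)*(1-p2)) = sqrt(0.7*0.45) = 0.561249.
arg = 0.406202 + 0.561249 = 0.967451.
d = 2*arccos(0.967451) = 0.5117

0.5117


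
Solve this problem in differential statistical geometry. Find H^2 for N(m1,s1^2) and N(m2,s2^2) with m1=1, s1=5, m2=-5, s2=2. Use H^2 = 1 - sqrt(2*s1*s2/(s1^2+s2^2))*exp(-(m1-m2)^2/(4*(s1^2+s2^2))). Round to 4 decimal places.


Squared Hellinger distance for Gaussians:
H^2 = 1 - sqrt(2*s1*s2/(s1^2+s2^2)) * exp(-(m1-m2)^2/(4*(s1^2+s2^2))).
s1^2 = 25, s2^2 = 4, s1^2+s2^2 = 29.
sqrt(2*5*2/(29)) = 0.830455.
(m1-m2)^2 = (6)^2 = 36.
exp(-36/(4*29)) = exp(-0.310345) = 0.733194.
H^2 = 1 - 0.830455*0.733194 = 0.3911

0.3911


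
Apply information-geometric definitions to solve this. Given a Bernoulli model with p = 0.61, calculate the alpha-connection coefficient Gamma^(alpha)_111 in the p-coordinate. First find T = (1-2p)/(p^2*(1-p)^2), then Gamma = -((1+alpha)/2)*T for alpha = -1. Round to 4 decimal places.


Skewness (Amari-Chentsov) tensor: T = (1-2p)/(p^2*(1-p)^2).
p = 0.61, 1-2p = -0.22, p^2 = 0.3721, (1-p)^2 = 0.1521.
T = -0.22/(0.3721 * 0.1521) = -3.887172.
In the p-coordinate, Gamma^(alpha) = Gamma^(0) - (alpha/2)*T with Gamma^(0) = (1/2)*g'(p) = -T/2,
so Gamma^(alpha) = -((1+alpha)/2)*T.
alpha = -1, -(1+alpha)/2 = 0.0.
Gamma = 0.0 * -3.887172 = 0.0000

0.0000


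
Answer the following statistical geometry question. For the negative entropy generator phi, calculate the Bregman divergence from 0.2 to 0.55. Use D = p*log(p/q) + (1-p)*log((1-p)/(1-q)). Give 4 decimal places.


Bregman divergence with negative entropy generator:
D = p*log(p/q) + (1-p)*log((1-p)/(1-q)).
p = 0.2, q = 0.55.
p*log(p/q) = 0.2*log(0.2/0.55) = -0.20232.
(1-p)*log((1-p)/(1-q)) = 0.8*log(0.8/0.45) = 0.460291.
D = -0.20232 + 0.460291 = 0.2580

0.2580
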